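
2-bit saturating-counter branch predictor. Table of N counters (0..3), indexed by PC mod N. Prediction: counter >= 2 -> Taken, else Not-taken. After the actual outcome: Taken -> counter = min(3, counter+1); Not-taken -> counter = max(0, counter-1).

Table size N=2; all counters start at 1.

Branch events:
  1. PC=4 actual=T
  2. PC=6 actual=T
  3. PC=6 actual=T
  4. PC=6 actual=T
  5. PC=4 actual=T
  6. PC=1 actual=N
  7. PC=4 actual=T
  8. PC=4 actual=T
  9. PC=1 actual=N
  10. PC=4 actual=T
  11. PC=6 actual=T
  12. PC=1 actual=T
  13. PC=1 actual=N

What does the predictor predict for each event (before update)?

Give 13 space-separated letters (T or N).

Ev 1: PC=4 idx=0 pred=N actual=T -> ctr[0]=2
Ev 2: PC=6 idx=0 pred=T actual=T -> ctr[0]=3
Ev 3: PC=6 idx=0 pred=T actual=T -> ctr[0]=3
Ev 4: PC=6 idx=0 pred=T actual=T -> ctr[0]=3
Ev 5: PC=4 idx=0 pred=T actual=T -> ctr[0]=3
Ev 6: PC=1 idx=1 pred=N actual=N -> ctr[1]=0
Ev 7: PC=4 idx=0 pred=T actual=T -> ctr[0]=3
Ev 8: PC=4 idx=0 pred=T actual=T -> ctr[0]=3
Ev 9: PC=1 idx=1 pred=N actual=N -> ctr[1]=0
Ev 10: PC=4 idx=0 pred=T actual=T -> ctr[0]=3
Ev 11: PC=6 idx=0 pred=T actual=T -> ctr[0]=3
Ev 12: PC=1 idx=1 pred=N actual=T -> ctr[1]=1
Ev 13: PC=1 idx=1 pred=N actual=N -> ctr[1]=0

Answer: N T T T T N T T N T T N N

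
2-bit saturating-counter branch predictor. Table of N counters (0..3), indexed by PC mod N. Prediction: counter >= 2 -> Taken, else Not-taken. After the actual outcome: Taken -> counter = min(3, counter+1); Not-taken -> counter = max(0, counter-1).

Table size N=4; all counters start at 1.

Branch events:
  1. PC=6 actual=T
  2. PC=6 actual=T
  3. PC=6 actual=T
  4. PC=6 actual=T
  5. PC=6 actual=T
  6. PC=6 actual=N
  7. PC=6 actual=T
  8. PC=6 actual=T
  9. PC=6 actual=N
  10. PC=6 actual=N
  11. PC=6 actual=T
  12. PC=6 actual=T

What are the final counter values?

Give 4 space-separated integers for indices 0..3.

Ev 1: PC=6 idx=2 pred=N actual=T -> ctr[2]=2
Ev 2: PC=6 idx=2 pred=T actual=T -> ctr[2]=3
Ev 3: PC=6 idx=2 pred=T actual=T -> ctr[2]=3
Ev 4: PC=6 idx=2 pred=T actual=T -> ctr[2]=3
Ev 5: PC=6 idx=2 pred=T actual=T -> ctr[2]=3
Ev 6: PC=6 idx=2 pred=T actual=N -> ctr[2]=2
Ev 7: PC=6 idx=2 pred=T actual=T -> ctr[2]=3
Ev 8: PC=6 idx=2 pred=T actual=T -> ctr[2]=3
Ev 9: PC=6 idx=2 pred=T actual=N -> ctr[2]=2
Ev 10: PC=6 idx=2 pred=T actual=N -> ctr[2]=1
Ev 11: PC=6 idx=2 pred=N actual=T -> ctr[2]=2
Ev 12: PC=6 idx=2 pred=T actual=T -> ctr[2]=3

Answer: 1 1 3 1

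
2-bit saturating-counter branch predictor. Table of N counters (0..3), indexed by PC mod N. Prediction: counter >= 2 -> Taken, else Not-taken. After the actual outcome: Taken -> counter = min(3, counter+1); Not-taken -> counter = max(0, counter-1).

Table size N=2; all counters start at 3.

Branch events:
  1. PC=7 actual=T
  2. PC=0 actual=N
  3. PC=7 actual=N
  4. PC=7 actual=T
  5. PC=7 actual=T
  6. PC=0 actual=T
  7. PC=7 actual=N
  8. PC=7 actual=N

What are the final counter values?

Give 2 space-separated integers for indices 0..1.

Answer: 3 1

Derivation:
Ev 1: PC=7 idx=1 pred=T actual=T -> ctr[1]=3
Ev 2: PC=0 idx=0 pred=T actual=N -> ctr[0]=2
Ev 3: PC=7 idx=1 pred=T actual=N -> ctr[1]=2
Ev 4: PC=7 idx=1 pred=T actual=T -> ctr[1]=3
Ev 5: PC=7 idx=1 pred=T actual=T -> ctr[1]=3
Ev 6: PC=0 idx=0 pred=T actual=T -> ctr[0]=3
Ev 7: PC=7 idx=1 pred=T actual=N -> ctr[1]=2
Ev 8: PC=7 idx=1 pred=T actual=N -> ctr[1]=1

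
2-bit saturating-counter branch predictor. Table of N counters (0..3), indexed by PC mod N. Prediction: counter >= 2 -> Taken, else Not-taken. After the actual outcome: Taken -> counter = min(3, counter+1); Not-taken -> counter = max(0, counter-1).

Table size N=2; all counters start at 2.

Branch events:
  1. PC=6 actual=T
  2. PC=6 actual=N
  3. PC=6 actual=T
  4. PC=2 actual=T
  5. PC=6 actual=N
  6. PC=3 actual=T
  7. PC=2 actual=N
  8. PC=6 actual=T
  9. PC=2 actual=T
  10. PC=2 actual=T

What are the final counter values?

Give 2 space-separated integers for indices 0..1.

Ev 1: PC=6 idx=0 pred=T actual=T -> ctr[0]=3
Ev 2: PC=6 idx=0 pred=T actual=N -> ctr[0]=2
Ev 3: PC=6 idx=0 pred=T actual=T -> ctr[0]=3
Ev 4: PC=2 idx=0 pred=T actual=T -> ctr[0]=3
Ev 5: PC=6 idx=0 pred=T actual=N -> ctr[0]=2
Ev 6: PC=3 idx=1 pred=T actual=T -> ctr[1]=3
Ev 7: PC=2 idx=0 pred=T actual=N -> ctr[0]=1
Ev 8: PC=6 idx=0 pred=N actual=T -> ctr[0]=2
Ev 9: PC=2 idx=0 pred=T actual=T -> ctr[0]=3
Ev 10: PC=2 idx=0 pred=T actual=T -> ctr[0]=3

Answer: 3 3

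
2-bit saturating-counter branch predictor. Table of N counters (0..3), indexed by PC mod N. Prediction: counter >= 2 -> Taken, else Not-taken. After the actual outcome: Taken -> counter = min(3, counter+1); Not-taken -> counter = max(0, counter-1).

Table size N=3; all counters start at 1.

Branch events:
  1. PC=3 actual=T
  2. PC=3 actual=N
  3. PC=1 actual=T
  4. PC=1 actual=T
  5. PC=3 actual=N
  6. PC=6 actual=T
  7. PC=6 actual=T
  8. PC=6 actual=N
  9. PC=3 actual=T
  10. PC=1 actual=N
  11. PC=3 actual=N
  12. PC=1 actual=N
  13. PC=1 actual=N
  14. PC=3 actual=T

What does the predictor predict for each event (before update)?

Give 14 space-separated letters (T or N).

Answer: N T N T N N N T N T T T N N

Derivation:
Ev 1: PC=3 idx=0 pred=N actual=T -> ctr[0]=2
Ev 2: PC=3 idx=0 pred=T actual=N -> ctr[0]=1
Ev 3: PC=1 idx=1 pred=N actual=T -> ctr[1]=2
Ev 4: PC=1 idx=1 pred=T actual=T -> ctr[1]=3
Ev 5: PC=3 idx=0 pred=N actual=N -> ctr[0]=0
Ev 6: PC=6 idx=0 pred=N actual=T -> ctr[0]=1
Ev 7: PC=6 idx=0 pred=N actual=T -> ctr[0]=2
Ev 8: PC=6 idx=0 pred=T actual=N -> ctr[0]=1
Ev 9: PC=3 idx=0 pred=N actual=T -> ctr[0]=2
Ev 10: PC=1 idx=1 pred=T actual=N -> ctr[1]=2
Ev 11: PC=3 idx=0 pred=T actual=N -> ctr[0]=1
Ev 12: PC=1 idx=1 pred=T actual=N -> ctr[1]=1
Ev 13: PC=1 idx=1 pred=N actual=N -> ctr[1]=0
Ev 14: PC=3 idx=0 pred=N actual=T -> ctr[0]=2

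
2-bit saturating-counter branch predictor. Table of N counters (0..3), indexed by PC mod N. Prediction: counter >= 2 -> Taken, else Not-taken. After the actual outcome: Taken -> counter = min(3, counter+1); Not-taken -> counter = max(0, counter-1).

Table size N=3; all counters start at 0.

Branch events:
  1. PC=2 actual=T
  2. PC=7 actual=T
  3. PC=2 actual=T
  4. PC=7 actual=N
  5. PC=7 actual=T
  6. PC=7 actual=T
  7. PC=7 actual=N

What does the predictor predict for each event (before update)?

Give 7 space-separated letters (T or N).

Answer: N N N N N N T

Derivation:
Ev 1: PC=2 idx=2 pred=N actual=T -> ctr[2]=1
Ev 2: PC=7 idx=1 pred=N actual=T -> ctr[1]=1
Ev 3: PC=2 idx=2 pred=N actual=T -> ctr[2]=2
Ev 4: PC=7 idx=1 pred=N actual=N -> ctr[1]=0
Ev 5: PC=7 idx=1 pred=N actual=T -> ctr[1]=1
Ev 6: PC=7 idx=1 pred=N actual=T -> ctr[1]=2
Ev 7: PC=7 idx=1 pred=T actual=N -> ctr[1]=1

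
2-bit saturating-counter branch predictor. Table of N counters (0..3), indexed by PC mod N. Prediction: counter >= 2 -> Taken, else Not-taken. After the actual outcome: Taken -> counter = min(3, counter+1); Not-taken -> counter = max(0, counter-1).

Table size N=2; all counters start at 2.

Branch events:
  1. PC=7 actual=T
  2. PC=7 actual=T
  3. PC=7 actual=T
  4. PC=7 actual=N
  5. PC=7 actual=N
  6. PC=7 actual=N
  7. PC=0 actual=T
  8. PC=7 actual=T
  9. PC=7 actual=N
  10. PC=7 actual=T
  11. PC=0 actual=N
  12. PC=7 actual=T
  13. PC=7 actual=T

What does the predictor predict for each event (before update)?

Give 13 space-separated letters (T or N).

Ev 1: PC=7 idx=1 pred=T actual=T -> ctr[1]=3
Ev 2: PC=7 idx=1 pred=T actual=T -> ctr[1]=3
Ev 3: PC=7 idx=1 pred=T actual=T -> ctr[1]=3
Ev 4: PC=7 idx=1 pred=T actual=N -> ctr[1]=2
Ev 5: PC=7 idx=1 pred=T actual=N -> ctr[1]=1
Ev 6: PC=7 idx=1 pred=N actual=N -> ctr[1]=0
Ev 7: PC=0 idx=0 pred=T actual=T -> ctr[0]=3
Ev 8: PC=7 idx=1 pred=N actual=T -> ctr[1]=1
Ev 9: PC=7 idx=1 pred=N actual=N -> ctr[1]=0
Ev 10: PC=7 idx=1 pred=N actual=T -> ctr[1]=1
Ev 11: PC=0 idx=0 pred=T actual=N -> ctr[0]=2
Ev 12: PC=7 idx=1 pred=N actual=T -> ctr[1]=2
Ev 13: PC=7 idx=1 pred=T actual=T -> ctr[1]=3

Answer: T T T T T N T N N N T N T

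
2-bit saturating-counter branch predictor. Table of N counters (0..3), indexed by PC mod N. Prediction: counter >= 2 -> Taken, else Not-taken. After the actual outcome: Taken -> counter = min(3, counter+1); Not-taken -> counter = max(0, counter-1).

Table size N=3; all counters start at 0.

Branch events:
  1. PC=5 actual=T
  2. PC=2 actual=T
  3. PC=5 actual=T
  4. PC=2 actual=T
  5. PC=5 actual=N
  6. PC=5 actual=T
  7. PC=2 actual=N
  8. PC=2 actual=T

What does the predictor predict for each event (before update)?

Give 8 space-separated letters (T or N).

Ev 1: PC=5 idx=2 pred=N actual=T -> ctr[2]=1
Ev 2: PC=2 idx=2 pred=N actual=T -> ctr[2]=2
Ev 3: PC=5 idx=2 pred=T actual=T -> ctr[2]=3
Ev 4: PC=2 idx=2 pred=T actual=T -> ctr[2]=3
Ev 5: PC=5 idx=2 pred=T actual=N -> ctr[2]=2
Ev 6: PC=5 idx=2 pred=T actual=T -> ctr[2]=3
Ev 7: PC=2 idx=2 pred=T actual=N -> ctr[2]=2
Ev 8: PC=2 idx=2 pred=T actual=T -> ctr[2]=3

Answer: N N T T T T T T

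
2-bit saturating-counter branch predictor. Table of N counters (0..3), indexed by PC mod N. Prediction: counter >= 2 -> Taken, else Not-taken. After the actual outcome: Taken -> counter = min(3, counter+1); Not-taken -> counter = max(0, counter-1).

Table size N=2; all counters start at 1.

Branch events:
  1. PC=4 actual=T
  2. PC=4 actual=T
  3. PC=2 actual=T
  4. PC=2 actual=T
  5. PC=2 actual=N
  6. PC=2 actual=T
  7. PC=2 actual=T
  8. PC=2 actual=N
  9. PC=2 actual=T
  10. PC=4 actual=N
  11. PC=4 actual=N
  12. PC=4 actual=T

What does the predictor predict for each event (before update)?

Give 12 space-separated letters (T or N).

Ev 1: PC=4 idx=0 pred=N actual=T -> ctr[0]=2
Ev 2: PC=4 idx=0 pred=T actual=T -> ctr[0]=3
Ev 3: PC=2 idx=0 pred=T actual=T -> ctr[0]=3
Ev 4: PC=2 idx=0 pred=T actual=T -> ctr[0]=3
Ev 5: PC=2 idx=0 pred=T actual=N -> ctr[0]=2
Ev 6: PC=2 idx=0 pred=T actual=T -> ctr[0]=3
Ev 7: PC=2 idx=0 pred=T actual=T -> ctr[0]=3
Ev 8: PC=2 idx=0 pred=T actual=N -> ctr[0]=2
Ev 9: PC=2 idx=0 pred=T actual=T -> ctr[0]=3
Ev 10: PC=4 idx=0 pred=T actual=N -> ctr[0]=2
Ev 11: PC=4 idx=0 pred=T actual=N -> ctr[0]=1
Ev 12: PC=4 idx=0 pred=N actual=T -> ctr[0]=2

Answer: N T T T T T T T T T T N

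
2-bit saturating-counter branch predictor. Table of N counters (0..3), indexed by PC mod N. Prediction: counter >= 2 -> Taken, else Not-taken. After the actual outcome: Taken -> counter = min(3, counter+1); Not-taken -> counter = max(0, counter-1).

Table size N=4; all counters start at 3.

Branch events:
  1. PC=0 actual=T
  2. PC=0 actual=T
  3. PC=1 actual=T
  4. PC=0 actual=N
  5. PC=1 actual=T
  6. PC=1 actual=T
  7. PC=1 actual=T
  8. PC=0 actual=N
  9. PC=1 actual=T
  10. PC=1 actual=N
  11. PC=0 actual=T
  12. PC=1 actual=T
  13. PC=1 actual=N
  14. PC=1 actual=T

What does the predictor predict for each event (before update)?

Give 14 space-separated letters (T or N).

Ev 1: PC=0 idx=0 pred=T actual=T -> ctr[0]=3
Ev 2: PC=0 idx=0 pred=T actual=T -> ctr[0]=3
Ev 3: PC=1 idx=1 pred=T actual=T -> ctr[1]=3
Ev 4: PC=0 idx=0 pred=T actual=N -> ctr[0]=2
Ev 5: PC=1 idx=1 pred=T actual=T -> ctr[1]=3
Ev 6: PC=1 idx=1 pred=T actual=T -> ctr[1]=3
Ev 7: PC=1 idx=1 pred=T actual=T -> ctr[1]=3
Ev 8: PC=0 idx=0 pred=T actual=N -> ctr[0]=1
Ev 9: PC=1 idx=1 pred=T actual=T -> ctr[1]=3
Ev 10: PC=1 idx=1 pred=T actual=N -> ctr[1]=2
Ev 11: PC=0 idx=0 pred=N actual=T -> ctr[0]=2
Ev 12: PC=1 idx=1 pred=T actual=T -> ctr[1]=3
Ev 13: PC=1 idx=1 pred=T actual=N -> ctr[1]=2
Ev 14: PC=1 idx=1 pred=T actual=T -> ctr[1]=3

Answer: T T T T T T T T T T N T T T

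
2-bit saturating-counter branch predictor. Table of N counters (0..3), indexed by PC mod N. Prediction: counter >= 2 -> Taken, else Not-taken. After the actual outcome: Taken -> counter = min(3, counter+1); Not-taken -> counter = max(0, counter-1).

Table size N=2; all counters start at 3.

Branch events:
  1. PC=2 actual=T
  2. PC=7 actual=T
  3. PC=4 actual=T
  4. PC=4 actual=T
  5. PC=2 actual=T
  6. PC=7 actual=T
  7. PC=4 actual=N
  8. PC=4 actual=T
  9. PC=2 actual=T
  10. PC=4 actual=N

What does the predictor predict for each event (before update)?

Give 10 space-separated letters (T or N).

Ev 1: PC=2 idx=0 pred=T actual=T -> ctr[0]=3
Ev 2: PC=7 idx=1 pred=T actual=T -> ctr[1]=3
Ev 3: PC=4 idx=0 pred=T actual=T -> ctr[0]=3
Ev 4: PC=4 idx=0 pred=T actual=T -> ctr[0]=3
Ev 5: PC=2 idx=0 pred=T actual=T -> ctr[0]=3
Ev 6: PC=7 idx=1 pred=T actual=T -> ctr[1]=3
Ev 7: PC=4 idx=0 pred=T actual=N -> ctr[0]=2
Ev 8: PC=4 idx=0 pred=T actual=T -> ctr[0]=3
Ev 9: PC=2 idx=0 pred=T actual=T -> ctr[0]=3
Ev 10: PC=4 idx=0 pred=T actual=N -> ctr[0]=2

Answer: T T T T T T T T T T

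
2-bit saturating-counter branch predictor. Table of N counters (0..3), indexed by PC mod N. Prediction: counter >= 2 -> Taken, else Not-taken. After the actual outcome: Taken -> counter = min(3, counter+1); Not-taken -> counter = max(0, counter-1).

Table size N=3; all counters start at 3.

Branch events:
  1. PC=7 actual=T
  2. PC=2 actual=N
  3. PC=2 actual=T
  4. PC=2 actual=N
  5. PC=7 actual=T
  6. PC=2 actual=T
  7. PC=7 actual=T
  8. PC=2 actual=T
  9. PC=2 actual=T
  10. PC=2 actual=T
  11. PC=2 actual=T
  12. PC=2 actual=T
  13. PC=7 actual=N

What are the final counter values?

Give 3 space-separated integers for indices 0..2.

Ev 1: PC=7 idx=1 pred=T actual=T -> ctr[1]=3
Ev 2: PC=2 idx=2 pred=T actual=N -> ctr[2]=2
Ev 3: PC=2 idx=2 pred=T actual=T -> ctr[2]=3
Ev 4: PC=2 idx=2 pred=T actual=N -> ctr[2]=2
Ev 5: PC=7 idx=1 pred=T actual=T -> ctr[1]=3
Ev 6: PC=2 idx=2 pred=T actual=T -> ctr[2]=3
Ev 7: PC=7 idx=1 pred=T actual=T -> ctr[1]=3
Ev 8: PC=2 idx=2 pred=T actual=T -> ctr[2]=3
Ev 9: PC=2 idx=2 pred=T actual=T -> ctr[2]=3
Ev 10: PC=2 idx=2 pred=T actual=T -> ctr[2]=3
Ev 11: PC=2 idx=2 pred=T actual=T -> ctr[2]=3
Ev 12: PC=2 idx=2 pred=T actual=T -> ctr[2]=3
Ev 13: PC=7 idx=1 pred=T actual=N -> ctr[1]=2

Answer: 3 2 3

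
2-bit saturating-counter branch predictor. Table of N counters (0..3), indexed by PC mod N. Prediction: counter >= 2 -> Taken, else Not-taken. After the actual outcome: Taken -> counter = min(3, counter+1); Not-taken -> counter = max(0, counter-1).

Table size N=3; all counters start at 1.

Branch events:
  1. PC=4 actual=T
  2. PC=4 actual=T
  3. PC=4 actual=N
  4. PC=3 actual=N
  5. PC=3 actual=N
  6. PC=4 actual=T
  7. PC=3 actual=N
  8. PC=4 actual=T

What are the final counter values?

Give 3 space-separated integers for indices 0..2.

Answer: 0 3 1

Derivation:
Ev 1: PC=4 idx=1 pred=N actual=T -> ctr[1]=2
Ev 2: PC=4 idx=1 pred=T actual=T -> ctr[1]=3
Ev 3: PC=4 idx=1 pred=T actual=N -> ctr[1]=2
Ev 4: PC=3 idx=0 pred=N actual=N -> ctr[0]=0
Ev 5: PC=3 idx=0 pred=N actual=N -> ctr[0]=0
Ev 6: PC=4 idx=1 pred=T actual=T -> ctr[1]=3
Ev 7: PC=3 idx=0 pred=N actual=N -> ctr[0]=0
Ev 8: PC=4 idx=1 pred=T actual=T -> ctr[1]=3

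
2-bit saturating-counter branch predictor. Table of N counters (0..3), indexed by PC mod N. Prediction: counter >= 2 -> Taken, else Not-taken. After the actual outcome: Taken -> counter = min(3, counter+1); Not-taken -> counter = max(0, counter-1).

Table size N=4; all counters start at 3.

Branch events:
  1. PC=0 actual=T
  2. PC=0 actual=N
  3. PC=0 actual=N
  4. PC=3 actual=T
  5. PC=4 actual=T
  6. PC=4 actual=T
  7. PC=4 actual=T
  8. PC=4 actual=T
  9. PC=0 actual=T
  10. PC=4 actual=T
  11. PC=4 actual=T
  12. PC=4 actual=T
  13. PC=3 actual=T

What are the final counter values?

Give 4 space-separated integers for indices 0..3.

Answer: 3 3 3 3

Derivation:
Ev 1: PC=0 idx=0 pred=T actual=T -> ctr[0]=3
Ev 2: PC=0 idx=0 pred=T actual=N -> ctr[0]=2
Ev 3: PC=0 idx=0 pred=T actual=N -> ctr[0]=1
Ev 4: PC=3 idx=3 pred=T actual=T -> ctr[3]=3
Ev 5: PC=4 idx=0 pred=N actual=T -> ctr[0]=2
Ev 6: PC=4 idx=0 pred=T actual=T -> ctr[0]=3
Ev 7: PC=4 idx=0 pred=T actual=T -> ctr[0]=3
Ev 8: PC=4 idx=0 pred=T actual=T -> ctr[0]=3
Ev 9: PC=0 idx=0 pred=T actual=T -> ctr[0]=3
Ev 10: PC=4 idx=0 pred=T actual=T -> ctr[0]=3
Ev 11: PC=4 idx=0 pred=T actual=T -> ctr[0]=3
Ev 12: PC=4 idx=0 pred=T actual=T -> ctr[0]=3
Ev 13: PC=3 idx=3 pred=T actual=T -> ctr[3]=3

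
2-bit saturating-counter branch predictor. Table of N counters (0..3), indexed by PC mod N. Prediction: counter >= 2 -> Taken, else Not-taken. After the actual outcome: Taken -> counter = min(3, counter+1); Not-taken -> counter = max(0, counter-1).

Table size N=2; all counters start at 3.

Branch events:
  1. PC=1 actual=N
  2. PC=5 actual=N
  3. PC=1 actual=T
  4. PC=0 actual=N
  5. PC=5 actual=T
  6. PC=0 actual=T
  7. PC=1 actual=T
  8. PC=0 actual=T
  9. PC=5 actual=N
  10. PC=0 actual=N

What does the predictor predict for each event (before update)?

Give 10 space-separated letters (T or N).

Answer: T T N T T T T T T T

Derivation:
Ev 1: PC=1 idx=1 pred=T actual=N -> ctr[1]=2
Ev 2: PC=5 idx=1 pred=T actual=N -> ctr[1]=1
Ev 3: PC=1 idx=1 pred=N actual=T -> ctr[1]=2
Ev 4: PC=0 idx=0 pred=T actual=N -> ctr[0]=2
Ev 5: PC=5 idx=1 pred=T actual=T -> ctr[1]=3
Ev 6: PC=0 idx=0 pred=T actual=T -> ctr[0]=3
Ev 7: PC=1 idx=1 pred=T actual=T -> ctr[1]=3
Ev 8: PC=0 idx=0 pred=T actual=T -> ctr[0]=3
Ev 9: PC=5 idx=1 pred=T actual=N -> ctr[1]=2
Ev 10: PC=0 idx=0 pred=T actual=N -> ctr[0]=2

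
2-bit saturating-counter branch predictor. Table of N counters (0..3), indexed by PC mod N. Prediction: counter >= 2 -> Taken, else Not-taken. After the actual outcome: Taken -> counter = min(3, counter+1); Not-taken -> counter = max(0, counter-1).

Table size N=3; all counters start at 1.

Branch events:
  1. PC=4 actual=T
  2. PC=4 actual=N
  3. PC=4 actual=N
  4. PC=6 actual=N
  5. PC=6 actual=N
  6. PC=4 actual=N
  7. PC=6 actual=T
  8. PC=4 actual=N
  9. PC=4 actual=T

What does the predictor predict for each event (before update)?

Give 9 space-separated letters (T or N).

Ev 1: PC=4 idx=1 pred=N actual=T -> ctr[1]=2
Ev 2: PC=4 idx=1 pred=T actual=N -> ctr[1]=1
Ev 3: PC=4 idx=1 pred=N actual=N -> ctr[1]=0
Ev 4: PC=6 idx=0 pred=N actual=N -> ctr[0]=0
Ev 5: PC=6 idx=0 pred=N actual=N -> ctr[0]=0
Ev 6: PC=4 idx=1 pred=N actual=N -> ctr[1]=0
Ev 7: PC=6 idx=0 pred=N actual=T -> ctr[0]=1
Ev 8: PC=4 idx=1 pred=N actual=N -> ctr[1]=0
Ev 9: PC=4 idx=1 pred=N actual=T -> ctr[1]=1

Answer: N T N N N N N N N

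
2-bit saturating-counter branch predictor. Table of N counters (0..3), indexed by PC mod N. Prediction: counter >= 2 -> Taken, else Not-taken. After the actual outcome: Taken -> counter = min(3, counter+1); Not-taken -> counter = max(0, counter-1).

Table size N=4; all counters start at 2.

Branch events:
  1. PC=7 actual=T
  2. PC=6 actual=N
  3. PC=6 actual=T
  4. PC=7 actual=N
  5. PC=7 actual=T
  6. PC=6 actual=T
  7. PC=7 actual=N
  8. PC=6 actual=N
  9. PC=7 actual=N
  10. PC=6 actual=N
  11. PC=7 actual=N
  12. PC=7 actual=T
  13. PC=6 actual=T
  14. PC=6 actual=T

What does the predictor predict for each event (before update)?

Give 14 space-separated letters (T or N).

Answer: T T N T T T T T T T N N N T

Derivation:
Ev 1: PC=7 idx=3 pred=T actual=T -> ctr[3]=3
Ev 2: PC=6 idx=2 pred=T actual=N -> ctr[2]=1
Ev 3: PC=6 idx=2 pred=N actual=T -> ctr[2]=2
Ev 4: PC=7 idx=3 pred=T actual=N -> ctr[3]=2
Ev 5: PC=7 idx=3 pred=T actual=T -> ctr[3]=3
Ev 6: PC=6 idx=2 pred=T actual=T -> ctr[2]=3
Ev 7: PC=7 idx=3 pred=T actual=N -> ctr[3]=2
Ev 8: PC=6 idx=2 pred=T actual=N -> ctr[2]=2
Ev 9: PC=7 idx=3 pred=T actual=N -> ctr[3]=1
Ev 10: PC=6 idx=2 pred=T actual=N -> ctr[2]=1
Ev 11: PC=7 idx=3 pred=N actual=N -> ctr[3]=0
Ev 12: PC=7 idx=3 pred=N actual=T -> ctr[3]=1
Ev 13: PC=6 idx=2 pred=N actual=T -> ctr[2]=2
Ev 14: PC=6 idx=2 pred=T actual=T -> ctr[2]=3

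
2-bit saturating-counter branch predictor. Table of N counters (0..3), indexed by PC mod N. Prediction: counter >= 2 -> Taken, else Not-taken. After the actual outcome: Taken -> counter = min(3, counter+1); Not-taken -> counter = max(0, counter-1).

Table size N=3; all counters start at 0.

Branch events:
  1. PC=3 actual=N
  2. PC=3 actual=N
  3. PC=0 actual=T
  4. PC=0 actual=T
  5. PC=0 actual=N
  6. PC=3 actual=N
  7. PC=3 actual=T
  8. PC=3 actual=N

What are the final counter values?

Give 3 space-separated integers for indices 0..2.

Ev 1: PC=3 idx=0 pred=N actual=N -> ctr[0]=0
Ev 2: PC=3 idx=0 pred=N actual=N -> ctr[0]=0
Ev 3: PC=0 idx=0 pred=N actual=T -> ctr[0]=1
Ev 4: PC=0 idx=0 pred=N actual=T -> ctr[0]=2
Ev 5: PC=0 idx=0 pred=T actual=N -> ctr[0]=1
Ev 6: PC=3 idx=0 pred=N actual=N -> ctr[0]=0
Ev 7: PC=3 idx=0 pred=N actual=T -> ctr[0]=1
Ev 8: PC=3 idx=0 pred=N actual=N -> ctr[0]=0

Answer: 0 0 0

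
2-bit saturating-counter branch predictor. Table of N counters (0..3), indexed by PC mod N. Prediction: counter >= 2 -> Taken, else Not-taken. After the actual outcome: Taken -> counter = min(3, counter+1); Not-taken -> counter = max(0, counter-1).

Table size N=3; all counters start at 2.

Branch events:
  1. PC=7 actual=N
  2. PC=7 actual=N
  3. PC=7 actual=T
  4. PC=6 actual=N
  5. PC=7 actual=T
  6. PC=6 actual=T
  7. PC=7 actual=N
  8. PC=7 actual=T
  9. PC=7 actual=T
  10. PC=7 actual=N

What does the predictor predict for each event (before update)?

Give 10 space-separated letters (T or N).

Ev 1: PC=7 idx=1 pred=T actual=N -> ctr[1]=1
Ev 2: PC=7 idx=1 pred=N actual=N -> ctr[1]=0
Ev 3: PC=7 idx=1 pred=N actual=T -> ctr[1]=1
Ev 4: PC=6 idx=0 pred=T actual=N -> ctr[0]=1
Ev 5: PC=7 idx=1 pred=N actual=T -> ctr[1]=2
Ev 6: PC=6 idx=0 pred=N actual=T -> ctr[0]=2
Ev 7: PC=7 idx=1 pred=T actual=N -> ctr[1]=1
Ev 8: PC=7 idx=1 pred=N actual=T -> ctr[1]=2
Ev 9: PC=7 idx=1 pred=T actual=T -> ctr[1]=3
Ev 10: PC=7 idx=1 pred=T actual=N -> ctr[1]=2

Answer: T N N T N N T N T T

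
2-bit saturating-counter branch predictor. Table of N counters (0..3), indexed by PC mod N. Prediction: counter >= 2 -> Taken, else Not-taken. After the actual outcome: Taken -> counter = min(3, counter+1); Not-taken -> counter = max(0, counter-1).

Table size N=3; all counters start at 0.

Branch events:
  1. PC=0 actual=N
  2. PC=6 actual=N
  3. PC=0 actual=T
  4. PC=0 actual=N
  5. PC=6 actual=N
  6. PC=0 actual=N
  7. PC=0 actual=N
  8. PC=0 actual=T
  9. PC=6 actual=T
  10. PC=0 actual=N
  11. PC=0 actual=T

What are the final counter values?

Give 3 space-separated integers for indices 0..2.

Ev 1: PC=0 idx=0 pred=N actual=N -> ctr[0]=0
Ev 2: PC=6 idx=0 pred=N actual=N -> ctr[0]=0
Ev 3: PC=0 idx=0 pred=N actual=T -> ctr[0]=1
Ev 4: PC=0 idx=0 pred=N actual=N -> ctr[0]=0
Ev 5: PC=6 idx=0 pred=N actual=N -> ctr[0]=0
Ev 6: PC=0 idx=0 pred=N actual=N -> ctr[0]=0
Ev 7: PC=0 idx=0 pred=N actual=N -> ctr[0]=0
Ev 8: PC=0 idx=0 pred=N actual=T -> ctr[0]=1
Ev 9: PC=6 idx=0 pred=N actual=T -> ctr[0]=2
Ev 10: PC=0 idx=0 pred=T actual=N -> ctr[0]=1
Ev 11: PC=0 idx=0 pred=N actual=T -> ctr[0]=2

Answer: 2 0 0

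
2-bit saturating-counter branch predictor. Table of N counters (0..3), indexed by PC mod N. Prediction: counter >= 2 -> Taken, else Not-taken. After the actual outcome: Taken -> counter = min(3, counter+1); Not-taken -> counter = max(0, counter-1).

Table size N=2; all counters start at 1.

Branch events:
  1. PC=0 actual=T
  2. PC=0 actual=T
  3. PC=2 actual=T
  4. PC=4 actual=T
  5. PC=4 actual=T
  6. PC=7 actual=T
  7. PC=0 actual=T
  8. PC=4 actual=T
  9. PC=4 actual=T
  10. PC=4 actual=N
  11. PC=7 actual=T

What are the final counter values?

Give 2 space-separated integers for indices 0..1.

Ev 1: PC=0 idx=0 pred=N actual=T -> ctr[0]=2
Ev 2: PC=0 idx=0 pred=T actual=T -> ctr[0]=3
Ev 3: PC=2 idx=0 pred=T actual=T -> ctr[0]=3
Ev 4: PC=4 idx=0 pred=T actual=T -> ctr[0]=3
Ev 5: PC=4 idx=0 pred=T actual=T -> ctr[0]=3
Ev 6: PC=7 idx=1 pred=N actual=T -> ctr[1]=2
Ev 7: PC=0 idx=0 pred=T actual=T -> ctr[0]=3
Ev 8: PC=4 idx=0 pred=T actual=T -> ctr[0]=3
Ev 9: PC=4 idx=0 pred=T actual=T -> ctr[0]=3
Ev 10: PC=4 idx=0 pred=T actual=N -> ctr[0]=2
Ev 11: PC=7 idx=1 pred=T actual=T -> ctr[1]=3

Answer: 2 3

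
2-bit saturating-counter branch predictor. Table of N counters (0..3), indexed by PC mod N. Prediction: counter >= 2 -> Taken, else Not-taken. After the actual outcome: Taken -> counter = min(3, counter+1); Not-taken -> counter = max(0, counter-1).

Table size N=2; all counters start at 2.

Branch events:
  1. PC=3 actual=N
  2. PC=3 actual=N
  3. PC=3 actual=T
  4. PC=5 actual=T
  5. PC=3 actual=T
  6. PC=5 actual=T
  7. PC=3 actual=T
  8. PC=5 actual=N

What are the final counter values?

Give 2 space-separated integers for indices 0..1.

Answer: 2 2

Derivation:
Ev 1: PC=3 idx=1 pred=T actual=N -> ctr[1]=1
Ev 2: PC=3 idx=1 pred=N actual=N -> ctr[1]=0
Ev 3: PC=3 idx=1 pred=N actual=T -> ctr[1]=1
Ev 4: PC=5 idx=1 pred=N actual=T -> ctr[1]=2
Ev 5: PC=3 idx=1 pred=T actual=T -> ctr[1]=3
Ev 6: PC=5 idx=1 pred=T actual=T -> ctr[1]=3
Ev 7: PC=3 idx=1 pred=T actual=T -> ctr[1]=3
Ev 8: PC=5 idx=1 pred=T actual=N -> ctr[1]=2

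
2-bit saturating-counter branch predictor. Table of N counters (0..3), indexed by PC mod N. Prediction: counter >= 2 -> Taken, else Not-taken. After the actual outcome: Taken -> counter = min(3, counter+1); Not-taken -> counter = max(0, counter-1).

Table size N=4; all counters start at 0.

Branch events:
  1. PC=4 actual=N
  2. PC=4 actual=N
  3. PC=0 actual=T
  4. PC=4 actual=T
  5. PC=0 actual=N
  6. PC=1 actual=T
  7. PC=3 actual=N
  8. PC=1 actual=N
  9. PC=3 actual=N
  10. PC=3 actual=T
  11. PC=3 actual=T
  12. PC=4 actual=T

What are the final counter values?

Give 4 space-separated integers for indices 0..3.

Answer: 2 0 0 2

Derivation:
Ev 1: PC=4 idx=0 pred=N actual=N -> ctr[0]=0
Ev 2: PC=4 idx=0 pred=N actual=N -> ctr[0]=0
Ev 3: PC=0 idx=0 pred=N actual=T -> ctr[0]=1
Ev 4: PC=4 idx=0 pred=N actual=T -> ctr[0]=2
Ev 5: PC=0 idx=0 pred=T actual=N -> ctr[0]=1
Ev 6: PC=1 idx=1 pred=N actual=T -> ctr[1]=1
Ev 7: PC=3 idx=3 pred=N actual=N -> ctr[3]=0
Ev 8: PC=1 idx=1 pred=N actual=N -> ctr[1]=0
Ev 9: PC=3 idx=3 pred=N actual=N -> ctr[3]=0
Ev 10: PC=3 idx=3 pred=N actual=T -> ctr[3]=1
Ev 11: PC=3 idx=3 pred=N actual=T -> ctr[3]=2
Ev 12: PC=4 idx=0 pred=N actual=T -> ctr[0]=2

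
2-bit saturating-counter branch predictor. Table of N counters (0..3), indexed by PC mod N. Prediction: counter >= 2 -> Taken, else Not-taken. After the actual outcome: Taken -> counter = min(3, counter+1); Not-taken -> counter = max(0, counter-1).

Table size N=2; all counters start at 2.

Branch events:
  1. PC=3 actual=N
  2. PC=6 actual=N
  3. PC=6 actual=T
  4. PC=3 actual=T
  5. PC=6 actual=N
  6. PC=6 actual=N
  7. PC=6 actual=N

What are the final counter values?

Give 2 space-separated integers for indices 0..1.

Answer: 0 2

Derivation:
Ev 1: PC=3 idx=1 pred=T actual=N -> ctr[1]=1
Ev 2: PC=6 idx=0 pred=T actual=N -> ctr[0]=1
Ev 3: PC=6 idx=0 pred=N actual=T -> ctr[0]=2
Ev 4: PC=3 idx=1 pred=N actual=T -> ctr[1]=2
Ev 5: PC=6 idx=0 pred=T actual=N -> ctr[0]=1
Ev 6: PC=6 idx=0 pred=N actual=N -> ctr[0]=0
Ev 7: PC=6 idx=0 pred=N actual=N -> ctr[0]=0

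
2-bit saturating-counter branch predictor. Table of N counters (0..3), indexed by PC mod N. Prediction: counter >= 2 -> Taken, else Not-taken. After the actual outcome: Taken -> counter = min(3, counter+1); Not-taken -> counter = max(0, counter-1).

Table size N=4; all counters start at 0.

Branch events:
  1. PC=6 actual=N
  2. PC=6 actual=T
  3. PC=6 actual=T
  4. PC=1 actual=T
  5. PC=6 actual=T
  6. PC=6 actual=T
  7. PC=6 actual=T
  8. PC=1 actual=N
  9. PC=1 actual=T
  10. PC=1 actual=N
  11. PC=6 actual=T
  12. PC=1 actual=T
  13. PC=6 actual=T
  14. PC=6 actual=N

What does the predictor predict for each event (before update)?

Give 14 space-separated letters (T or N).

Ev 1: PC=6 idx=2 pred=N actual=N -> ctr[2]=0
Ev 2: PC=6 idx=2 pred=N actual=T -> ctr[2]=1
Ev 3: PC=6 idx=2 pred=N actual=T -> ctr[2]=2
Ev 4: PC=1 idx=1 pred=N actual=T -> ctr[1]=1
Ev 5: PC=6 idx=2 pred=T actual=T -> ctr[2]=3
Ev 6: PC=6 idx=2 pred=T actual=T -> ctr[2]=3
Ev 7: PC=6 idx=2 pred=T actual=T -> ctr[2]=3
Ev 8: PC=1 idx=1 pred=N actual=N -> ctr[1]=0
Ev 9: PC=1 idx=1 pred=N actual=T -> ctr[1]=1
Ev 10: PC=1 idx=1 pred=N actual=N -> ctr[1]=0
Ev 11: PC=6 idx=2 pred=T actual=T -> ctr[2]=3
Ev 12: PC=1 idx=1 pred=N actual=T -> ctr[1]=1
Ev 13: PC=6 idx=2 pred=T actual=T -> ctr[2]=3
Ev 14: PC=6 idx=2 pred=T actual=N -> ctr[2]=2

Answer: N N N N T T T N N N T N T T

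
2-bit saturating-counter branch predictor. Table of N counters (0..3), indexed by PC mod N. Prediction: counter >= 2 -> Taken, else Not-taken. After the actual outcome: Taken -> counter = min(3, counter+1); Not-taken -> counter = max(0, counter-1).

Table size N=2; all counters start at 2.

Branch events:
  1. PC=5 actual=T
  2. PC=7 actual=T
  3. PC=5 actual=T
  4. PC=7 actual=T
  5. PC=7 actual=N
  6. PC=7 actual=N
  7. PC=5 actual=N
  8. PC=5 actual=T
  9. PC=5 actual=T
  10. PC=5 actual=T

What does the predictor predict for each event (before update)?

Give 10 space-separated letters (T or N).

Answer: T T T T T T N N N T

Derivation:
Ev 1: PC=5 idx=1 pred=T actual=T -> ctr[1]=3
Ev 2: PC=7 idx=1 pred=T actual=T -> ctr[1]=3
Ev 3: PC=5 idx=1 pred=T actual=T -> ctr[1]=3
Ev 4: PC=7 idx=1 pred=T actual=T -> ctr[1]=3
Ev 5: PC=7 idx=1 pred=T actual=N -> ctr[1]=2
Ev 6: PC=7 idx=1 pred=T actual=N -> ctr[1]=1
Ev 7: PC=5 idx=1 pred=N actual=N -> ctr[1]=0
Ev 8: PC=5 idx=1 pred=N actual=T -> ctr[1]=1
Ev 9: PC=5 idx=1 pred=N actual=T -> ctr[1]=2
Ev 10: PC=5 idx=1 pred=T actual=T -> ctr[1]=3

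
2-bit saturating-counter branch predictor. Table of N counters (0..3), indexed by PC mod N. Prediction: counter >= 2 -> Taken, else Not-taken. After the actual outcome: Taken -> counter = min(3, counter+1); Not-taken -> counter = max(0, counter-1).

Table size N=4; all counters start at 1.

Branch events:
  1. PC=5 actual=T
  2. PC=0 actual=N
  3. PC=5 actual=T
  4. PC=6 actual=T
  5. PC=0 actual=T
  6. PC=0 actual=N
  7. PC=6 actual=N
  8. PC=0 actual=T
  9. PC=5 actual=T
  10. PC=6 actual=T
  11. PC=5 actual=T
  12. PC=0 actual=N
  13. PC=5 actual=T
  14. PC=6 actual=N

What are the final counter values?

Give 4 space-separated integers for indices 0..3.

Ev 1: PC=5 idx=1 pred=N actual=T -> ctr[1]=2
Ev 2: PC=0 idx=0 pred=N actual=N -> ctr[0]=0
Ev 3: PC=5 idx=1 pred=T actual=T -> ctr[1]=3
Ev 4: PC=6 idx=2 pred=N actual=T -> ctr[2]=2
Ev 5: PC=0 idx=0 pred=N actual=T -> ctr[0]=1
Ev 6: PC=0 idx=0 pred=N actual=N -> ctr[0]=0
Ev 7: PC=6 idx=2 pred=T actual=N -> ctr[2]=1
Ev 8: PC=0 idx=0 pred=N actual=T -> ctr[0]=1
Ev 9: PC=5 idx=1 pred=T actual=T -> ctr[1]=3
Ev 10: PC=6 idx=2 pred=N actual=T -> ctr[2]=2
Ev 11: PC=5 idx=1 pred=T actual=T -> ctr[1]=3
Ev 12: PC=0 idx=0 pred=N actual=N -> ctr[0]=0
Ev 13: PC=5 idx=1 pred=T actual=T -> ctr[1]=3
Ev 14: PC=6 idx=2 pred=T actual=N -> ctr[2]=1

Answer: 0 3 1 1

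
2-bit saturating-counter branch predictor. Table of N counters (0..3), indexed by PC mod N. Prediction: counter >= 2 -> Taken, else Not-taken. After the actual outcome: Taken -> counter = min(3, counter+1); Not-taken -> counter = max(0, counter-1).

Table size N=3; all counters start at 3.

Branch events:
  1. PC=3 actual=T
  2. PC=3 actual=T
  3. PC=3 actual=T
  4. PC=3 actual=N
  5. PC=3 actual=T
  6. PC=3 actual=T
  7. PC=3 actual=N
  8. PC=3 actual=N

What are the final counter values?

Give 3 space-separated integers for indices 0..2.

Ev 1: PC=3 idx=0 pred=T actual=T -> ctr[0]=3
Ev 2: PC=3 idx=0 pred=T actual=T -> ctr[0]=3
Ev 3: PC=3 idx=0 pred=T actual=T -> ctr[0]=3
Ev 4: PC=3 idx=0 pred=T actual=N -> ctr[0]=2
Ev 5: PC=3 idx=0 pred=T actual=T -> ctr[0]=3
Ev 6: PC=3 idx=0 pred=T actual=T -> ctr[0]=3
Ev 7: PC=3 idx=0 pred=T actual=N -> ctr[0]=2
Ev 8: PC=3 idx=0 pred=T actual=N -> ctr[0]=1

Answer: 1 3 3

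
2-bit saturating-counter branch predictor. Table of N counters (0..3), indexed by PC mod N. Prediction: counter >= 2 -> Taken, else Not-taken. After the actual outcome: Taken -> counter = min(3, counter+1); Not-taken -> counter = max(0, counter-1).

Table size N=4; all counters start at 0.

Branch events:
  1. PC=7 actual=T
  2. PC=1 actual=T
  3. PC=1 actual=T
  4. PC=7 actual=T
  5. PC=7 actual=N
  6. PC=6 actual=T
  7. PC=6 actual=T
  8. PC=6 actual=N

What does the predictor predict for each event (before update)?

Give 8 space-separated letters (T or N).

Answer: N N N N T N N T

Derivation:
Ev 1: PC=7 idx=3 pred=N actual=T -> ctr[3]=1
Ev 2: PC=1 idx=1 pred=N actual=T -> ctr[1]=1
Ev 3: PC=1 idx=1 pred=N actual=T -> ctr[1]=2
Ev 4: PC=7 idx=3 pred=N actual=T -> ctr[3]=2
Ev 5: PC=7 idx=3 pred=T actual=N -> ctr[3]=1
Ev 6: PC=6 idx=2 pred=N actual=T -> ctr[2]=1
Ev 7: PC=6 idx=2 pred=N actual=T -> ctr[2]=2
Ev 8: PC=6 idx=2 pred=T actual=N -> ctr[2]=1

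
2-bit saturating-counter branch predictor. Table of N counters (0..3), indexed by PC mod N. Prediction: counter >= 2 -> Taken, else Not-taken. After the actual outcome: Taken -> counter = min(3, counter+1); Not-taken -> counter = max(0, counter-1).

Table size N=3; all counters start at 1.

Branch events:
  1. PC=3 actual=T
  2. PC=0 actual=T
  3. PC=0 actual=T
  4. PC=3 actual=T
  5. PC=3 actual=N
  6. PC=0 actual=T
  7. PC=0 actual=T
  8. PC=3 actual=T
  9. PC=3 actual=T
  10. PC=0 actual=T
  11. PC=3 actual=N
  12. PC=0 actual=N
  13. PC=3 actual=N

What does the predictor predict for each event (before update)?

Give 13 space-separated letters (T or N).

Ev 1: PC=3 idx=0 pred=N actual=T -> ctr[0]=2
Ev 2: PC=0 idx=0 pred=T actual=T -> ctr[0]=3
Ev 3: PC=0 idx=0 pred=T actual=T -> ctr[0]=3
Ev 4: PC=3 idx=0 pred=T actual=T -> ctr[0]=3
Ev 5: PC=3 idx=0 pred=T actual=N -> ctr[0]=2
Ev 6: PC=0 idx=0 pred=T actual=T -> ctr[0]=3
Ev 7: PC=0 idx=0 pred=T actual=T -> ctr[0]=3
Ev 8: PC=3 idx=0 pred=T actual=T -> ctr[0]=3
Ev 9: PC=3 idx=0 pred=T actual=T -> ctr[0]=3
Ev 10: PC=0 idx=0 pred=T actual=T -> ctr[0]=3
Ev 11: PC=3 idx=0 pred=T actual=N -> ctr[0]=2
Ev 12: PC=0 idx=0 pred=T actual=N -> ctr[0]=1
Ev 13: PC=3 idx=0 pred=N actual=N -> ctr[0]=0

Answer: N T T T T T T T T T T T N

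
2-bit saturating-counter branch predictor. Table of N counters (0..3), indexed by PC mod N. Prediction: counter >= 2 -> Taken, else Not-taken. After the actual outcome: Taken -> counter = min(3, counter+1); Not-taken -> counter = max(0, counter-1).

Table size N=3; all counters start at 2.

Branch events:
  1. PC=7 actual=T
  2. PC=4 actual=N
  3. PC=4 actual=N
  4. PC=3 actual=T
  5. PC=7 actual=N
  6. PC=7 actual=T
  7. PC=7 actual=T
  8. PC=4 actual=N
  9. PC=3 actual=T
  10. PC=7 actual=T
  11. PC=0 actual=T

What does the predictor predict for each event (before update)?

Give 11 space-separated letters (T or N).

Answer: T T T T N N N T T N T

Derivation:
Ev 1: PC=7 idx=1 pred=T actual=T -> ctr[1]=3
Ev 2: PC=4 idx=1 pred=T actual=N -> ctr[1]=2
Ev 3: PC=4 idx=1 pred=T actual=N -> ctr[1]=1
Ev 4: PC=3 idx=0 pred=T actual=T -> ctr[0]=3
Ev 5: PC=7 idx=1 pred=N actual=N -> ctr[1]=0
Ev 6: PC=7 idx=1 pred=N actual=T -> ctr[1]=1
Ev 7: PC=7 idx=1 pred=N actual=T -> ctr[1]=2
Ev 8: PC=4 idx=1 pred=T actual=N -> ctr[1]=1
Ev 9: PC=3 idx=0 pred=T actual=T -> ctr[0]=3
Ev 10: PC=7 idx=1 pred=N actual=T -> ctr[1]=2
Ev 11: PC=0 idx=0 pred=T actual=T -> ctr[0]=3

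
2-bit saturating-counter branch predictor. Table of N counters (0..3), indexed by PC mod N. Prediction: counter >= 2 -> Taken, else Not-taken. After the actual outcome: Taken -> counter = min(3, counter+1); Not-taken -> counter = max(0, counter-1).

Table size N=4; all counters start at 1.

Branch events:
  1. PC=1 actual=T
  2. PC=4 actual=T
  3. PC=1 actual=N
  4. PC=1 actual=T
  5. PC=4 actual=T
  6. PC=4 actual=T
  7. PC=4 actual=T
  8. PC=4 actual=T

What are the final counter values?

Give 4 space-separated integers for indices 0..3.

Answer: 3 2 1 1

Derivation:
Ev 1: PC=1 idx=1 pred=N actual=T -> ctr[1]=2
Ev 2: PC=4 idx=0 pred=N actual=T -> ctr[0]=2
Ev 3: PC=1 idx=1 pred=T actual=N -> ctr[1]=1
Ev 4: PC=1 idx=1 pred=N actual=T -> ctr[1]=2
Ev 5: PC=4 idx=0 pred=T actual=T -> ctr[0]=3
Ev 6: PC=4 idx=0 pred=T actual=T -> ctr[0]=3
Ev 7: PC=4 idx=0 pred=T actual=T -> ctr[0]=3
Ev 8: PC=4 idx=0 pred=T actual=T -> ctr[0]=3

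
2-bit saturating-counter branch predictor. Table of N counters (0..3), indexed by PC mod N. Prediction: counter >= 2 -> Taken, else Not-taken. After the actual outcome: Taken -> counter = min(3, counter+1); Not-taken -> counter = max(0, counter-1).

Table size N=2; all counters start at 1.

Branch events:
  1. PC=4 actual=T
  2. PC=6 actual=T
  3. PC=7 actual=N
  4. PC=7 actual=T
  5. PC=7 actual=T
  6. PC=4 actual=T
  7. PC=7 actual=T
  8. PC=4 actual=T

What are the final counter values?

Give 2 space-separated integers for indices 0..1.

Ev 1: PC=4 idx=0 pred=N actual=T -> ctr[0]=2
Ev 2: PC=6 idx=0 pred=T actual=T -> ctr[0]=3
Ev 3: PC=7 idx=1 pred=N actual=N -> ctr[1]=0
Ev 4: PC=7 idx=1 pred=N actual=T -> ctr[1]=1
Ev 5: PC=7 idx=1 pred=N actual=T -> ctr[1]=2
Ev 6: PC=4 idx=0 pred=T actual=T -> ctr[0]=3
Ev 7: PC=7 idx=1 pred=T actual=T -> ctr[1]=3
Ev 8: PC=4 idx=0 pred=T actual=T -> ctr[0]=3

Answer: 3 3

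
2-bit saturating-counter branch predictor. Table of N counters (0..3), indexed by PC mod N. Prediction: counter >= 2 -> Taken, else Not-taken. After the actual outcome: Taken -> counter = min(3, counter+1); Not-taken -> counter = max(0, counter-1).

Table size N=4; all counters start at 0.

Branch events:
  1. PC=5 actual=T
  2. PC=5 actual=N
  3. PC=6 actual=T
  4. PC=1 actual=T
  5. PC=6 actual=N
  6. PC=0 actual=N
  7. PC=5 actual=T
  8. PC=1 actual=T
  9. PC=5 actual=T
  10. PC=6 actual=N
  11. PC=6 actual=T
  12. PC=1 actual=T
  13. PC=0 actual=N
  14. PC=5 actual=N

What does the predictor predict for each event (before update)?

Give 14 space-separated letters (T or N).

Answer: N N N N N N N T T N N T N T

Derivation:
Ev 1: PC=5 idx=1 pred=N actual=T -> ctr[1]=1
Ev 2: PC=5 idx=1 pred=N actual=N -> ctr[1]=0
Ev 3: PC=6 idx=2 pred=N actual=T -> ctr[2]=1
Ev 4: PC=1 idx=1 pred=N actual=T -> ctr[1]=1
Ev 5: PC=6 idx=2 pred=N actual=N -> ctr[2]=0
Ev 6: PC=0 idx=0 pred=N actual=N -> ctr[0]=0
Ev 7: PC=5 idx=1 pred=N actual=T -> ctr[1]=2
Ev 8: PC=1 idx=1 pred=T actual=T -> ctr[1]=3
Ev 9: PC=5 idx=1 pred=T actual=T -> ctr[1]=3
Ev 10: PC=6 idx=2 pred=N actual=N -> ctr[2]=0
Ev 11: PC=6 idx=2 pred=N actual=T -> ctr[2]=1
Ev 12: PC=1 idx=1 pred=T actual=T -> ctr[1]=3
Ev 13: PC=0 idx=0 pred=N actual=N -> ctr[0]=0
Ev 14: PC=5 idx=1 pred=T actual=N -> ctr[1]=2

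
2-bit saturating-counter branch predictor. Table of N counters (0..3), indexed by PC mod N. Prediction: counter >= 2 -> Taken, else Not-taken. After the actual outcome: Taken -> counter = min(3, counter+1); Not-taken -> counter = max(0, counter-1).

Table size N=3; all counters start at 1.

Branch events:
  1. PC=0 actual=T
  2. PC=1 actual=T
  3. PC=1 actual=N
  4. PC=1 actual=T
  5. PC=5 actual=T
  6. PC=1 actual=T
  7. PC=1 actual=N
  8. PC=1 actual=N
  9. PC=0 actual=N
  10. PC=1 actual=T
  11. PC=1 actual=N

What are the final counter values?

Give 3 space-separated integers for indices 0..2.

Ev 1: PC=0 idx=0 pred=N actual=T -> ctr[0]=2
Ev 2: PC=1 idx=1 pred=N actual=T -> ctr[1]=2
Ev 3: PC=1 idx=1 pred=T actual=N -> ctr[1]=1
Ev 4: PC=1 idx=1 pred=N actual=T -> ctr[1]=2
Ev 5: PC=5 idx=2 pred=N actual=T -> ctr[2]=2
Ev 6: PC=1 idx=1 pred=T actual=T -> ctr[1]=3
Ev 7: PC=1 idx=1 pred=T actual=N -> ctr[1]=2
Ev 8: PC=1 idx=1 pred=T actual=N -> ctr[1]=1
Ev 9: PC=0 idx=0 pred=T actual=N -> ctr[0]=1
Ev 10: PC=1 idx=1 pred=N actual=T -> ctr[1]=2
Ev 11: PC=1 idx=1 pred=T actual=N -> ctr[1]=1

Answer: 1 1 2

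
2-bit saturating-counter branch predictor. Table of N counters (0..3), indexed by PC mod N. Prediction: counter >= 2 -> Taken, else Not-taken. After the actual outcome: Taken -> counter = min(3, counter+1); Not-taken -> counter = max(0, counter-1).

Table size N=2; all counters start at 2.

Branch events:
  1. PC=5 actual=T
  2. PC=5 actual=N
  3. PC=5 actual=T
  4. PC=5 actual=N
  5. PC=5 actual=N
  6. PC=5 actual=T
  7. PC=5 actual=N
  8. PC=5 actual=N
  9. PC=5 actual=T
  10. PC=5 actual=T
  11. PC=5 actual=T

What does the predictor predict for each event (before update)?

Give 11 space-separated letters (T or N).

Ev 1: PC=5 idx=1 pred=T actual=T -> ctr[1]=3
Ev 2: PC=5 idx=1 pred=T actual=N -> ctr[1]=2
Ev 3: PC=5 idx=1 pred=T actual=T -> ctr[1]=3
Ev 4: PC=5 idx=1 pred=T actual=N -> ctr[1]=2
Ev 5: PC=5 idx=1 pred=T actual=N -> ctr[1]=1
Ev 6: PC=5 idx=1 pred=N actual=T -> ctr[1]=2
Ev 7: PC=5 idx=1 pred=T actual=N -> ctr[1]=1
Ev 8: PC=5 idx=1 pred=N actual=N -> ctr[1]=0
Ev 9: PC=5 idx=1 pred=N actual=T -> ctr[1]=1
Ev 10: PC=5 idx=1 pred=N actual=T -> ctr[1]=2
Ev 11: PC=5 idx=1 pred=T actual=T -> ctr[1]=3

Answer: T T T T T N T N N N T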